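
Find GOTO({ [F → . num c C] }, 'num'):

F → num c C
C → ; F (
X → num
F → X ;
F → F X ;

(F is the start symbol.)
{ [F → num . c C] }

GOTO(I, 'num') = CLOSURE({ [A → αX.β] : [A → α.Xβ] ∈ I, X = 'num' })

Items with dot before 'num', with the dot advanced:
  [F → . num c C] → [F → num . c C]
Closure adds nothing (no advanced item has the dot before a non-terminal).

GOTO = { [F → num . c C] }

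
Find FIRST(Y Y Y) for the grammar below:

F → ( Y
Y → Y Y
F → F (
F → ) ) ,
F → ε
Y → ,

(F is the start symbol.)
{ ',' }

FIRST sets of the non-terminals involved (from the grammar, by fixed-point iteration):
  FIRST(Y) = { ',' }

To compute FIRST(Y Y Y), process the symbols left to right:
Symbol Y is a non-terminal. Add FIRST(Y) \ {ε} = { ',' }
Y is not nullable (ε ∉ FIRST(Y)), so stop here.
FIRST(Y Y Y) = { ',' }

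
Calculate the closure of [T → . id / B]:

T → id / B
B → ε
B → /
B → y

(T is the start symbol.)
{ [T → . id / B] }

Start with: [T → . id / B]
The dot precedes the terminal id, so nothing is added.

CLOSURE = { [T → . id / B] }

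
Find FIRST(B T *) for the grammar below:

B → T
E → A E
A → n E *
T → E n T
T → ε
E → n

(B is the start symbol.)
FIRST sets of the non-terminals involved (from the grammar, by fixed-point iteration):
  FIRST(B) = { 'n', ε }
  FIRST(T) = { 'n', ε }

To compute FIRST(B T *), process the symbols left to right:
Symbol B is a non-terminal. Add FIRST(B) \ {ε} = { 'n' }
B is nullable (ε ∈ FIRST(B)), continue to the next symbol.
Symbol T is a non-terminal. Add FIRST(T) \ {ε} = { 'n' }
T is nullable (ε ∈ FIRST(T)), continue to the next symbol.
Symbol * is a terminal. Add '*' and stop.
FIRST(B T *) = { '*', 'n' }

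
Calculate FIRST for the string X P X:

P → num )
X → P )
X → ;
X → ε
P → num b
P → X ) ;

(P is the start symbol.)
FIRST sets of the non-terminals involved (from the grammar, by fixed-point iteration):
  FIRST(X) = { ')', ';', 'num', ε }
  FIRST(P) = { ')', ';', 'num' }

To compute FIRST(X P X), process the symbols left to right:
Symbol X is a non-terminal. Add FIRST(X) \ {ε} = { ')', ';', 'num' }
X is nullable (ε ∈ FIRST(X)), continue to the next symbol.
Symbol P is a non-terminal. Add FIRST(P) \ {ε} = { ')', ';', 'num' }
P is not nullable (ε ∉ FIRST(P)), so stop here.
FIRST(X P X) = { ')', ';', 'num' }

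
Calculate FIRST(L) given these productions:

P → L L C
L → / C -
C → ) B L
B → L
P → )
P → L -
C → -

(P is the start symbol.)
{ '/' }

To compute FIRST(L), examine every production with L on the left-hand side, reading each right-hand side left to right until a non-nullable symbol is reached.

From L → / C -:
  - '/' is a terminal: add '/' and stop

Collecting: FIRST(L) = { '/' }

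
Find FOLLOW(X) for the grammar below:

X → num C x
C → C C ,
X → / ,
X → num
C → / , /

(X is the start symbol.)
To compute FOLLOW(X), find every occurrence of X on a right-hand side N → α X β: add FIRST(β) \ {ε}, and if β is empty or nullable also add FOLLOW(N). Iterate to a fixed point.

X is the start symbol, so $ ∈ FOLLOW(X).
X does not occur on any right-hand side.

Taking the union: FOLLOW(X) = { $ }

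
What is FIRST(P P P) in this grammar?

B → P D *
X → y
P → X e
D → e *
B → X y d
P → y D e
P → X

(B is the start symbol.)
{ 'y' }

FIRST sets of the non-terminals involved (from the grammar, by fixed-point iteration):
  FIRST(P) = { 'y' }

To compute FIRST(P P P), process the symbols left to right:
Symbol P is a non-terminal. Add FIRST(P) \ {ε} = { 'y' }
P is not nullable (ε ∉ FIRST(P)), so stop here.
FIRST(P P P) = { 'y' }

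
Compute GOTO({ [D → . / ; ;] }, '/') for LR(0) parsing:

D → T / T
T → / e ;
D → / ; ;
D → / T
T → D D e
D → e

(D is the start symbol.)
GOTO(I, '/') = CLOSURE({ [A → αX.β] : [A → α.Xβ] ∈ I, X = '/' })

Items with dot before '/', with the dot advanced:
  [D → . / ; ;] → [D → / . ; ;]
Closure adds nothing (no advanced item has the dot before a non-terminal).

GOTO = { [D → / . ; ;] }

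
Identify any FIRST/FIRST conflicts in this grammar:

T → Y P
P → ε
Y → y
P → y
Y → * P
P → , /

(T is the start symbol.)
No FIRST/FIRST conflicts.

A FIRST/FIRST conflict occurs when two productions N → α and N → β for the same non-terminal have FIRST(α) ∩ FIRST(β) ≠ ∅ (with ε ∈ FIRST of a nullable right-hand side, so two nullable alternatives also conflict).

Productions for P:
  P → ε: FIRST = { ε }
  P → y: FIRST = { 'y' }
  P → , /: FIRST = { ',' }
Productions for Y:
  Y → y: FIRST = { 'y' }
  Y → * P: FIRST = { '*' }
T has only one production, so no FIRST/FIRST conflict is possible there.

All alternatives of each non-terminal have pairwise disjoint FIRST sets.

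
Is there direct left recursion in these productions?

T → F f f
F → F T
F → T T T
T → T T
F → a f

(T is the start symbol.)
Yes, F, T are left-recursive

T → F f f: starts with F
F → F T: LEFT RECURSIVE (starts with F)
F → T T T: starts with T
T → T T: LEFT RECURSIVE (starts with T)
F → a f: starts with a

The grammar has direct left recursion on: F, T.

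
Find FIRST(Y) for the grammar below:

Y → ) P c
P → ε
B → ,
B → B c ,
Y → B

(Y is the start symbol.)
{ ')', ',' }

FIRST sets of the other non-terminals involved (by the same procedure, iterated to a fixed point):
  FIRST(B) = { ',' }

From Y → ) P c:
  - ')' is a terminal: add ')' and stop
From Y → B:
  - B is a non-terminal: add FIRST(B) \ {ε} = { ',' }
    B is not nullable, so stop

Collecting: FIRST(Y) = { ')', ',' }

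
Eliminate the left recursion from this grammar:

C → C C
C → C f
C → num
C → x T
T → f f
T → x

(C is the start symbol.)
C is directly left-recursive. The standard transformation for
  A → A α₁ | ... | A α_m | β₁ | ... | β_n
is
  A  → β₁ A' | ... | β_n A'
  A' → α₁ A' | ... | α_m A' | ε

C → num becomes C → num C'
C → x T becomes C → x T C'
C → C C becomes C' → C C'
C → C f becomes C' → f C'
Add C' → ε

Productions for other non-terminals are unchanged:
  T → f f
  T → x

Resulting grammar:
C → num C'
C → x T C'
C' → C C'
C' → f C'
C' → ε
T → f f
T → x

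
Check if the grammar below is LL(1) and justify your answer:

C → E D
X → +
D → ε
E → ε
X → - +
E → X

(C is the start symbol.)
A grammar is LL(1) if for each non-terminal N with multiple productions, the predict sets of those productions are pairwise disjoint, where PREDICT(N → α) = (FIRST(α) \ {ε}) ∪ (FOLLOW(N) if α ⇒* ε).

Relevant sets:
  FIRST(X) = { '+', '-' }
  FOLLOW(E) = { $ }

For X:
  PREDICT(X → '+') = { '+' }
  PREDICT(X → '-' '+') = { '-' }
For E:
  PREDICT(E → ε) = { $ }
  PREDICT(E → X) = { '+', '-' }
C, D have a single production, so nothing to check there.

All predict sets are disjoint. The grammar IS LL(1).

Answer: Yes, the grammar is LL(1).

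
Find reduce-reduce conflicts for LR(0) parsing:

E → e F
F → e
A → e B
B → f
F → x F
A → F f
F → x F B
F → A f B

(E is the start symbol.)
Yes — I9: [A → F f .] vs [B → f .]

Augment with E' → E and build the canonical LR(0) collection (I0 = CLOSURE({[E' → . E]}), then GOTO on every symbol after a dot until no new states appear). It has 15 states:
  I0: { [E → . e F], [E' → . E] }  — shift
  I1: { [E' → E .] }  — accept
  I2: { [A → . F f], [A → . e B], [E → e . F], [F → . A f B], [F → . e], [F → . x F B], [F → . x F] }  — shift
  I3: { [F → A . f B] }  — shift
  I4: { [A → F . f], [E → e F .] }  — shift, reduce
  I5: { [A → e . B], [B → . f], [F → e .] }  — shift, reduce
  I6: { [A → . F f], [A → . e B], [F → . A f B], [F → . e], [F → . x F B], [F → . x F], [F → x . F B], [F → x . F] }  — shift
  I7: { [A → F . f], [B → . f], [F → x F . B], [F → x F .] }  — shift, reduce
  I8: { [F → x F B .] }  — reduce
  I9: { [A → F f .], [B → f .] }  — 2 reduces
  I10: { [A → e B .] }  — reduce
  I11: { [B → f .] }  — reduce
  I12: { [A → F f .] }  — reduce
  I13: { [B → . f], [F → A f . B] }  — shift
  I14: { [F → A f B .] }  — reduce

I9 contains complete items [A → F f .], [B → f .] — reduce-reduce conflict.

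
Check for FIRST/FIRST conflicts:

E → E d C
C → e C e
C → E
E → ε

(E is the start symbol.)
A FIRST/FIRST conflict occurs when two productions N → α and N → β for the same non-terminal have FIRST(α) ∩ FIRST(β) ≠ ∅ (with ε ∈ FIRST of a nullable right-hand side, so two nullable alternatives also conflict).

FIRST sets of the non-terminals at (or reachable through a nullable prefix from) the front of some alternative:
  FIRST(E) = { 'd', ε }

Productions for E:
  E → E d C: FIRST = { 'd' }
  E → ε: FIRST = { ε }
Productions for C:
  C → e C e: FIRST = { 'e' }
  C → E: FIRST = { 'd', ε }

All alternatives of each non-terminal have pairwise disjoint FIRST sets.

Answer: No FIRST/FIRST conflicts.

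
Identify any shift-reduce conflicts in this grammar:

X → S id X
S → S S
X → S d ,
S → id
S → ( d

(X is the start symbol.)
Yes — I5: [S → S S .] vs [S → . ( d]; I7: [S → id .] vs [S → . ( d]

A shift-reduce conflict occurs when an LR(0) state has both:
  - a complete (reduce) item [A → α .] (dot at the end), and
  - a shift item [B → β . c γ] (dot before a terminal).

Augment with X' → X and build the canonical LR(0) collection (I0 = CLOSURE({[X' → . X]}), then GOTO on every symbol after a dot until no new states appear). It has 11 states:
  I0: { [S → . ( d], [S → . S S], [S → . id], [X → . S d ,], [X → . S id X], [X' → . X] }  — shift
  I1: { [S → ( . d] }  — shift
  I2: { [S → . ( d], [S → . S S], [S → . id], [S → S . S], [X → S . d ,], [X → S . id X] }  — shift
  I3: { [X' → X .] }  — accept
  I4: { [S → id .] }  — reduce
  I5: { [S → . ( d], [S → . S S], [S → . id], [S → S . S], [S → S S .] }  — shift, reduce
  I6: { [X → S d . ,] }  — shift
  I7: { [S → . ( d], [S → . S S], [S → . id], [S → id .], [X → . S d ,], [X → . S id X], [X → S id . X] }  — shift, reduce
  I8: { [X → S id X .] }  — reduce
  I9: { [X → S d , .] }  — reduce
  I10: { [S → ( d .] }  — reduce

I5 contains reduce item [S → S S .] and shift items [S → . ( d], [S → . id] — shift-reduce conflict.
I7 contains reduce item [S → id .] and shift items [S → . ( d], [S → . id] — shift-reduce conflict.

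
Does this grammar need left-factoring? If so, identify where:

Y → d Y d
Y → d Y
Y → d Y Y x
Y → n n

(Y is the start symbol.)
Left-factoring is needed when two productions for the same non-terminal
share a common prefix on the right-hand side.

Productions for Y:
  Y → d Y d
  Y → d Y
  Y → d Y Y x
  Y → n n

Found common prefix 'd Y' in productions for Y

Answer: Yes, Y has productions with common prefix 'd Y'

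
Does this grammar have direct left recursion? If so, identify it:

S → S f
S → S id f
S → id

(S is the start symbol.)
Yes, S is left-recursive

S → S f: LEFT RECURSIVE (starts with S)
S → S id f: LEFT RECURSIVE (starts with S)
S → id: starts with id

The grammar has direct left recursion on: S.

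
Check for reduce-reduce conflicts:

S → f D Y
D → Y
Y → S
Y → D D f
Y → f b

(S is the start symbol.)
Yes — I9: [D → Y .] vs [S → f D Y .]

A reduce-reduce conflict occurs when an LR(0) state has two complete items [A → α .] and [B → β .] — both call for a reduction, and with no lookahead the parser cannot choose between them.

Augment with S' → S and build the canonical LR(0) collection (I0 = CLOSURE({[S' → . S]}), then GOTO on every symbol after a dot until no new states appear). It has 11 states:
  I0: { [S → . f D Y], [S' → . S] }  — shift
  I1: { [S' → S .] }  — accept
  I2: { [D → . Y], [S → . f D Y], [S → f . D Y], [Y → . D D f], [Y → . S], [Y → . f b] }  — shift
  I3: { [D → . Y], [S → . f D Y], [S → f D . Y], [Y → . D D f], [Y → . S], [Y → . f b], [Y → D . D f] }  — shift
  I4: { [Y → S .] }  — reduce
  I5: { [D → Y .] }  — reduce
  I6: { [D → . Y], [S → . f D Y], [S → f . D Y], [Y → . D D f], [Y → . S], [Y → . f b], [Y → f . b] }  — shift
  I7: { [Y → f b .] }  — reduce
  I8: { [D → . Y], [S → . f D Y], [Y → . D D f], [Y → . S], [Y → . f b], [Y → D . D f], [Y → D D . f] }  — shift
  I9: { [D → Y .], [S → f D Y .] }  — 2 reduces
  I10: { [D → . Y], [S → . f D Y], [S → f . D Y], [Y → . D D f], [Y → . S], [Y → . f b], [Y → D D f .], [Y → f . b] }  — shift, reduce

I9 contains complete items [D → Y .], [S → f D Y .] — reduce-reduce conflict.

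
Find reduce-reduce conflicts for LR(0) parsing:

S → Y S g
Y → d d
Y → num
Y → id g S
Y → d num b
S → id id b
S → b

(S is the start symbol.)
A reduce-reduce conflict occurs when an LR(0) state has two complete items [A → α .] and [B → β .] — both call for a reduction, and with no lookahead the parser cannot choose between them.

Augment with S' → S and build the canonical LR(0) collection (I0 = CLOSURE({[S' → . S]}), then GOTO on every symbol after a dot until no new states appear). It has 16 states:
  I0: { [S → . Y S g], [S → . b], [S → . id id b], [S' → . S], [Y → . d d], [Y → . d num b], [Y → . id g S], [Y → . num] }  — shift
  I1: { [S' → S .] }  — accept
  I2: { [S → . Y S g], [S → . b], [S → . id id b], [S → Y . S g], [Y → . d d], [Y → . d num b], [Y → . id g S], [Y → . num] }  — shift
  I3: { [S → b .] }  — reduce
  I4: { [Y → d . d], [Y → d . num b] }  — shift
  I5: { [S → id . id b], [Y → id . g S] }  — shift
  I6: { [Y → num .] }  — reduce
  I7: { [S → . Y S g], [S → . b], [S → . id id b], [Y → . d d], [Y → . d num b], [Y → . id g S], [Y → . num], [Y → id g . S] }  — shift
  I8: { [S → id id . b] }  — shift
  I9: { [S → id id b .] }  — reduce
  I10: { [Y → id g S .] }  — reduce
  I11: { [Y → d d .] }  — reduce
  I12: { [Y → d num . b] }  — shift
  I13: { [Y → d num b .] }  — reduce
  I14: { [S → Y S . g] }  — shift
  I15: { [S → Y S g .] }  — reduce

No state contains more than one complete item.

Answer: No reduce-reduce conflicts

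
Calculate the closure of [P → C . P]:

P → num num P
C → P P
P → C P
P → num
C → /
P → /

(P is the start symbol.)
To compute CLOSURE, for each item [A → α.Bβ] where B is a non-terminal, add [B → .γ] for all productions B → γ; repeat for the newly added items until nothing changes.

Start with: [P → C . P]
  [P → C . P] has the dot before P: add [P → . num num P], [P → . C P], [P → . num], [P → . /]
  [P → . C P] has the dot before C: add [C → . P P], [C → . /]
No further items can be added.

CLOSURE = { [C → . /], [C → . P P], [P → . /], [P → . C P], [P → . num num P], [P → . num], [P → C . P] }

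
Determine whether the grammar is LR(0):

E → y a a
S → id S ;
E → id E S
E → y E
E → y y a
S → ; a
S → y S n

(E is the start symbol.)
No. Shift-reduce conflict between [E → y y a .] and [E → y a . a]

A grammar is LR(0) if no state in the canonical LR(0) collection has:
  - both a shift item (dot before a terminal) and a complete item (shift-reduce conflict), or
  - two or more complete items (reduce-reduce conflict; the accept item [E' → E .] counts as a complete item here).

Augment with E' → E and build the canonical LR(0) collection (I0 = CLOSURE({[E' → . E]}), then GOTO on every symbol after a dot until no new states appear). It has 19 states:
  I0: { [E → . id E S], [E → . y E], [E → . y a a], [E → . y y a], [E' → . E] }  — shift
  I1: { [E' → E .] }  — accept
  I2: { [E → . id E S], [E → . y E], [E → . y a a], [E → . y y a], [E → id . E S] }  — shift
  I3: { [E → . id E S], [E → . y E], [E → . y a a], [E → . y y a], [E → y . E], [E → y . a a], [E → y . y a] }  — shift
  I4: { [E → y E .] }  — reduce
  I5: { [E → y a . a] }  — shift
  I6: { [E → . id E S], [E → . y E], [E → . y a a], [E → . y y a], [E → y . E], [E → y . a a], [E → y . y a], [E → y y . a] }  — shift
  I7: { [E → y a . a], [E → y y a .] }  — shift, reduce
  I8: { [E → y a a .] }  — reduce
  I9: { [E → id E . S], [S → . ; a], [S → . id S ;], [S → . y S n] }  — shift
  I10: { [S → ; . a] }  — shift
  I11: { [E → id E S .] }  — reduce
  I12: { [S → . ; a], [S → . id S ;], [S → . y S n], [S → id . S ;] }  — shift
  I13: { [S → . ; a], [S → . id S ;], [S → . y S n], [S → y . S n] }  — shift
  I14: { [S → y S . n] }  — shift
  I15: { [S → y S n .] }  — reduce
  I16: { [S → id S . ;] }  — shift
  I17: { [S → id S ; .] }  — reduce
  I18: { [S → ; a .] }  — reduce

Conflict in state I7:
  Shift-reduce conflict between [E → y y a .] and [E → y a . a]
So the grammar is NOT LR(0).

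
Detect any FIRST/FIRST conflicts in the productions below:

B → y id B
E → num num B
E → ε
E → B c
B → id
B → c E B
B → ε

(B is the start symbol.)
A FIRST/FIRST conflict occurs when two productions N → α and N → β for the same non-terminal have FIRST(α) ∩ FIRST(β) ≠ ∅ (with ε ∈ FIRST of a nullable right-hand side, so two nullable alternatives also conflict).

FIRST sets of the non-terminals at (or reachable through a nullable prefix from) the front of some alternative:
  FIRST(B) = { 'c', 'id', 'y', ε }

Productions for B:
  B → y id B: FIRST = { 'y' }
  B → id: FIRST = { 'id' }
  B → c E B: FIRST = { 'c' }
  B → ε: FIRST = { ε }
Productions for E:
  E → num num B: FIRST = { 'num' }
  E → ε: FIRST = { ε }
  E → B c: FIRST = { 'c', 'id', 'y' }

All alternatives of each non-terminal have pairwise disjoint FIRST sets.

Answer: No FIRST/FIRST conflicts.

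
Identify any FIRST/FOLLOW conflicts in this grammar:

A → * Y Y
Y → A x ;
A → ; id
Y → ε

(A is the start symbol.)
A FIRST/FOLLOW conflict occurs when a non-terminal N has a nullable alternative N → β (β ⇒* ε) and another alternative N → α with FIRST(α) ∩ FOLLOW(N) ≠ ∅: on such a lookahead the parser cannot decide between expanding α and letting N vanish via β.

Nullable non-terminals: Y.
FIRST sets used below: FIRST(A) = { '*', ';' }

Y: nullable alternative(s) Y → ε; FOLLOW(Y) = { $, '*', ';', 'x' }
  Y → A x ;: FIRST \ {ε} = { '*', ';' } — overlaps FOLLOW(Y) on { '*', ';' }: CONFLICT
  Y → ε: FIRST \ {ε} = { } — this is the only nullable alternative, skip

A has no nullable alternative, so no FIRST/FOLLOW check is needed there.

So the grammar has 1 FIRST/FOLLOW conflict (marked CONFLICT above).

Answer: Yes. Y → A x ';' with FOLLOW(Y) on { '*', ';' }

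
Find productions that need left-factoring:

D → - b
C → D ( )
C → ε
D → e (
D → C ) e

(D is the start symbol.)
Left-factoring is needed when two productions for the same non-terminal
share a common prefix on the right-hand side.

Productions for D:
  D → - b
  D → e (
  D → C ) e
Productions for C:
  C → D ( )
  C → ε

No common prefixes found.

Answer: No, left-factoring is not needed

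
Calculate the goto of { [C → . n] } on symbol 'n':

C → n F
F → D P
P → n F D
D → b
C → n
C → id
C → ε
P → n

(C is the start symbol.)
{ [C → n .] }

GOTO(I, 'n') = CLOSURE({ [A → αX.β] : [A → α.Xβ] ∈ I, X = 'n' })

Items with dot before 'n', with the dot advanced:
  [C → . n] → [C → n .]
Closure adds nothing (no advanced item has the dot before a non-terminal).

GOTO = { [C → n .] }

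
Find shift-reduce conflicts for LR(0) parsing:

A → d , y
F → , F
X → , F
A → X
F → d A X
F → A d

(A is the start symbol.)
No shift-reduce conflicts

Augment with A' → A and build the canonical LR(0) collection (I0 = CLOSURE({[A' → . A]}), then GOTO on every symbol after a dot until no new states appear). It has 16 states:
  I0: { [A → . X], [A → . d , y], [A' → . A], [X → . , F] }  — shift
  I1: { [A → . X], [A → . d , y], [F → . , F], [F → . A d], [F → . d A X], [X → , . F], [X → . , F] }  — shift
  I2: { [A' → A .] }  — accept
  I3: { [A → X .] }  — reduce
  I4: { [A → d . , y] }  — shift
  I5: { [A → d , . y] }  — shift
  I6: { [A → d , y .] }  — reduce
  I7: { [A → . X], [A → . d , y], [F → , . F], [F → . , F], [F → . A d], [F → . d A X], [X → , . F], [X → . , F] }  — shift
  I8: { [F → A . d] }  — shift
  I9: { [X → , F .] }  — reduce
  I10: { [A → . X], [A → . d , y], [A → d . , y], [F → d . A X], [X → . , F] }  — shift
  I11: { [A → . X], [A → . d , y], [A → d , . y], [F → . , F], [F → . A d], [F → . d A X], [X → , . F], [X → . , F] }  — shift
  I12: { [F → d A . X], [X → . , F] }  — shift
  I13: { [F → d A X .] }  — reduce
  I14: { [F → A d .] }  — reduce
  I15: { [F → , F .], [X → , F .] }  — 2 reduces

No state contains both a complete item and a shift item.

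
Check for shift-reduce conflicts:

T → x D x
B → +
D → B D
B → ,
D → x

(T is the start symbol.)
A shift-reduce conflict occurs when an LR(0) state has both:
  - a complete (reduce) item [A → α .] (dot at the end), and
  - a shift item [B → β . c γ] (dot before a terminal).

Augment with T' → T and build the canonical LR(0) collection (I0 = CLOSURE({[T' → . T]}), then GOTO on every symbol after a dot until no new states appear). It has 10 states:
  I0: { [T → . x D x], [T' → . T] }  — shift
  I1: { [T' → T .] }  — accept
  I2: { [B → . +], [B → . ,], [D → . B D], [D → . x], [T → x . D x] }  — shift
  I3: { [B → + .] }  — reduce
  I4: { [B → , .] }  — reduce
  I5: { [B → . +], [B → . ,], [D → . B D], [D → . x], [D → B . D] }  — shift
  I6: { [T → x D . x] }  — shift
  I7: { [D → x .] }  — reduce
  I8: { [T → x D x .] }  — reduce
  I9: { [D → B D .] }  — reduce

No state contains both a complete item and a shift item.

Answer: No shift-reduce conflicts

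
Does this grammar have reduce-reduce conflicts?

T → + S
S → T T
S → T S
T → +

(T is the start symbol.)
No reduce-reduce conflicts

A reduce-reduce conflict occurs when an LR(0) state has two complete items [A → α .] and [B → β .] — both call for a reduction, and with no lookahead the parser cannot choose between them.

Augment with T' → T and build the canonical LR(0) collection (I0 = CLOSURE({[T' → . T]}), then GOTO on every symbol after a dot until no new states appear). It has 7 states:
  I0: { [T → . + S], [T → . +], [T' → . T] }  — shift
  I1: { [S → . T S], [S → . T T], [T → + . S], [T → + .], [T → . + S], [T → . +] }  — shift, reduce
  I2: { [T' → T .] }  — accept
  I3: { [T → + S .] }  — reduce
  I4: { [S → . T S], [S → . T T], [S → T . S], [S → T . T], [T → . + S], [T → . +] }  — shift
  I5: { [S → T S .] }  — reduce
  I6: { [S → . T S], [S → . T T], [S → T . S], [S → T . T], [S → T T .], [T → . + S], [T → . +] }  — shift, reduce

No state contains more than one complete item.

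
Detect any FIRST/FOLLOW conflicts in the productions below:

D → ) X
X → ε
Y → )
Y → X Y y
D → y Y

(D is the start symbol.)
A FIRST/FOLLOW conflict occurs when a non-terminal N has a nullable alternative N → β (β ⇒* ε) and another alternative N → α with FIRST(α) ∩ FOLLOW(N) ≠ ∅: on such a lookahead the parser cannot decide between expanding α and letting N vanish via β.

Nullable non-terminals: X.
X has a nullable alternative but only one production, so nothing to check.

D, Y have no nullable alternative, so no FIRST/FOLLOW check is needed there.

No FIRST/FOLLOW conflicts found.

Answer: No FIRST/FOLLOW conflicts.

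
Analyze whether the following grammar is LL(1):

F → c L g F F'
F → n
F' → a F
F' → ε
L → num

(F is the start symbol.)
No. Predict set conflict for F': { 'a' }

Relevant sets:
  FOLLOW(F') = { $, 'a' }

For F:
  PREDICT(F → c L g F F') = { 'c' }
  PREDICT(F → n) = { 'n' }
For F':
  PREDICT(F' → a F) = { 'a' }
  PREDICT(F' → ε) = { $, 'a' }
L has a single production, so nothing to check there.

Conflict found: Predict set conflict for F': { 'a' }
The grammar is NOT LL(1).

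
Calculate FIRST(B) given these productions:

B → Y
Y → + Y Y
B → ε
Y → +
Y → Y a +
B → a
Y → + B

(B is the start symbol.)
To compute FIRST(B), examine every production with B on the left-hand side, reading each right-hand side left to right until a non-nullable symbol is reached.

FIRST sets of the other non-terminals involved (by the same procedure, iterated to a fixed point):
  FIRST(Y) = { '+' }

From B → Y:
  - Y is a non-terminal: add FIRST(Y) \ {ε} = { '+' }
    Y is not nullable, so stop
From B → ε:
  - ε-production, so ε ∈ FIRST(B)
From B → a:
  - a is a terminal: add 'a' and stop

Collecting: FIRST(B) = { '+', 'a', ε }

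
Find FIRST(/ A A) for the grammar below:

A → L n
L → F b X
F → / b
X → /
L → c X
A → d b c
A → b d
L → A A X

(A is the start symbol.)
{ '/' }

To compute FIRST(/ A A), process the symbols left to right:
Symbol / is a terminal. Add '/' and stop.
FIRST(/ A A) = { '/' }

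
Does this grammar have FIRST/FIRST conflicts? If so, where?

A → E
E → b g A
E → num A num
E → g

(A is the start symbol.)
Productions for E:
  E → b g A: FIRST = { 'b' }
  E → num A num: FIRST = { 'num' }
  E → g: FIRST = { 'g' }
A has only one production, so no FIRST/FIRST conflict is possible there.

All alternatives of each non-terminal have pairwise disjoint FIRST sets.

Answer: No FIRST/FIRST conflicts.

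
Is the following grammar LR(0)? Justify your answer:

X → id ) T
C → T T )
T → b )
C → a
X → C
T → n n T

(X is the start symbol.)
A grammar is LR(0) if no state in the canonical LR(0) collection has:
  - both a shift item (dot before a terminal) and a complete item (shift-reduce conflict), or
  - two or more complete items (reduce-reduce conflict; the accept item [X' → X .] counts as a complete item here).

Augment with X' → X and build the canonical LR(0) collection (I0 = CLOSURE({[X' → . X]}), then GOTO on every symbol after a dot until no new states appear). It has 15 states:
  I0: { [C → . T T )], [C → . a], [T → . b )], [T → . n n T], [X → . C], [X → . id ) T], [X' → . X] }  — shift
  I1: { [X → C .] }  — reduce
  I2: { [C → T . T )], [T → . b )], [T → . n n T] }  — shift
  I3: { [X' → X .] }  — accept
  I4: { [C → a .] }  — reduce
  I5: { [T → b . )] }  — shift
  I6: { [X → id . ) T] }  — shift
  I7: { [T → n . n T] }  — shift
  I8: { [T → . b )], [T → . n n T], [T → n n . T] }  — shift
  I9: { [T → n n T .] }  — reduce
  I10: { [T → . b )], [T → . n n T], [X → id ) . T] }  — shift
  I11: { [X → id ) T .] }  — reduce
  I12: { [T → b ) .] }  — reduce
  I13: { [C → T T . )] }  — shift
  I14: { [C → T T ) .] }  — reduce

Every state is either a pure shift/goto state or contains exactly one complete item and nothing to shift — no conflicts. The grammar is LR(0).

Answer: Yes, the grammar is LR(0)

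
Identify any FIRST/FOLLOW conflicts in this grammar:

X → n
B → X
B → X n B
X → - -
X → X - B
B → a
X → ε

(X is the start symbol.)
Yes. X → n with FOLLOW(X) on { 'n' }; X → '-' '-' with FOLLOW(X) on { '-' }; X → X '-' B with FOLLOW(X) on { '-', 'n' }; B → X n B with FOLLOW(B) on { '-', 'n' }

A FIRST/FOLLOW conflict occurs when a non-terminal N has a nullable alternative N → β (β ⇒* ε) and another alternative N → α with FIRST(α) ∩ FOLLOW(N) ≠ ∅: on such a lookahead the parser cannot decide between expanding α and letting N vanish via β.

Nullable non-terminals: B, X.
FIRST sets used below: FIRST(X) = { '-', 'n', ε }

B: nullable alternative(s) B → X; FOLLOW(B) = { $, '-', 'n' }
  B → X: FIRST \ {ε} = { '-', 'n' } — this is the only nullable alternative, skip
  B → X n B: FIRST \ {ε} = { '-', 'n' } — overlaps FOLLOW(B) on { '-', 'n' }: CONFLICT
  B → a: FIRST \ {ε} = { 'a' } — disjoint from FOLLOW(B)

X: nullable alternative(s) X → ε; FOLLOW(X) = { $, '-', 'n' }
  X → n: FIRST \ {ε} = { 'n' } — overlaps FOLLOW(X) on { 'n' }: CONFLICT
  X → - -: FIRST \ {ε} = { '-' } — overlaps FOLLOW(X) on { '-' }: CONFLICT
  X → X - B: FIRST \ {ε} = { '-', 'n' } — overlaps FOLLOW(X) on { '-', 'n' }: CONFLICT
  X → ε: FIRST \ {ε} = { } — this is the only nullable alternative, skip

So the grammar has 4 FIRST/FOLLOW conflicts (marked CONFLICT above).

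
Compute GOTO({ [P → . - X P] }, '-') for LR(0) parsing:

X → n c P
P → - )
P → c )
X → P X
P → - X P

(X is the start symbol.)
GOTO(I, '-') = CLOSURE({ [A → αX.β] : [A → α.Xβ] ∈ I, X = '-' })

Items with dot before '-', with the dot advanced:
  [P → . - X P] → [P → - . X P]
Closure of the advanced items:
  [P → - . X P] has the dot before X: add [X → . n c P], [X → . P X]
  [X → . P X] has the dot before P: add [P → . - )], [P → . c )], [P → . - X P]

GOTO = { [P → - . X P], [P → . - )], [P → . - X P], [P → . c )], [X → . P X], [X → . n c P] }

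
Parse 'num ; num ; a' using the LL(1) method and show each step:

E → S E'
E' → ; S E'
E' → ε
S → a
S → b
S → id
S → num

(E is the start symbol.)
LL(1) parsing maintains a stack (initially the start symbol over $) and the input. At each step: if the stack top is a terminal, match it against the current input token; if it is a non-terminal N, replace it with the RHS of M[N, lookahead] (the unique production whose predict set contains the lookahead).

Stack is shown with the top on the left.

Stack     Input            Action
---------------------------------
E $       num ; num ; a $  output E → S E'
S E' $    num ; num ; a $  output S → num
num E' $  num ; num ; a $  match 'num'
E' $      ; num ; a $      output E' → ; S E'
; S E' $  ; num ; a $      match ';'
S E' $    num ; a $        output S → num
num E' $  num ; a $        match 'num'
E' $      ; a $            output E' → ; S E'
; S E' $  ; a $            match ';'
S E' $    a $              output S → a
a E' $    a $              match 'a'
E' $      $                output E' → ε
$         $                accept

The string is accepted.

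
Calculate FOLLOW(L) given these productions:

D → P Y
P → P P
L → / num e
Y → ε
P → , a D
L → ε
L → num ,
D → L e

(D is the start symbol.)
To compute FOLLOW(L), find every occurrence of L on a right-hand side N → α L β: add FIRST(β) \ {ε}, and if β is empty or nullable also add FOLLOW(N). Iterate to a fixed point.

In D → L e: L is followed by e, add FIRST(e) \ {ε} = { 'e' }

Taking the union: FOLLOW(L) = { 'e' }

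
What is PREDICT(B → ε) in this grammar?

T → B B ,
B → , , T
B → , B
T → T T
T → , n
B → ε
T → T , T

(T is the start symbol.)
PREDICT(B → ε) = (FIRST(RHS) \ {ε}) ∪ (FOLLOW(B) if ε ∈ FIRST(RHS), i.e. RHS ⇒* ε)
The right-hand side is ε (FIRST(ε) = { ε }), so the predict set is FOLLOW(B) = { ',' }
PREDICT(B → ε) = { ',' }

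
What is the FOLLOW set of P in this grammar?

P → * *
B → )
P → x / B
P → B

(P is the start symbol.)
To compute FOLLOW(P), find every occurrence of P on a right-hand side N → α P β: add FIRST(β) \ {ε}, and if β is empty or nullable also add FOLLOW(N). Iterate to a fixed point.

P is the start symbol, so $ ∈ FOLLOW(P).
P does not occur on any right-hand side.

Taking the union: FOLLOW(P) = { $ }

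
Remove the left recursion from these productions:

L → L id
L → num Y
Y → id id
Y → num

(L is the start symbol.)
L is directly left-recursive. The standard transformation for
  A → A α₁ | ... | A α_m | β₁ | ... | β_n
is
  A  → β₁ A' | ... | β_n A'
  A' → α₁ A' | ... | α_m A' | ε

L → num Y becomes L → num Y L'
L → L id becomes L' → id L'
Add L' → ε

Productions for other non-terminals are unchanged:
  Y → id id
  Y → num

Resulting grammar:
L → num Y L'
L' → id L'
L' → ε
Y → id id
Y → num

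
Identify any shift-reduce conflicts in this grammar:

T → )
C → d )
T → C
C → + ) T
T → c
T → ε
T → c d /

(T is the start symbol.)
Yes — I0: [T → .] vs [C → . + ) T]; I5: [T → c .] vs [T → c . d /]; I10: [T → .] vs [C → . + ) T]

Augment with T' → T and build the canonical LR(0) collection (I0 = CLOSURE({[T' → . T]}), then GOTO on every symbol after a dot until no new states appear). It has 12 states:
  I0: { [C → . + ) T], [C → . d )], [T → . )], [T → . C], [T → . c d /], [T → . c], [T → .], [T' → . T] }  — shift, reduce
  I1: { [T → ) .] }  — reduce
  I2: { [C → + . ) T] }  — shift
  I3: { [T → C .] }  — reduce
  I4: { [T' → T .] }  — accept
  I5: { [T → c . d /], [T → c .] }  — shift, reduce
  I6: { [C → d . )] }  — shift
  I7: { [C → d ) .] }  — reduce
  I8: { [T → c d . /] }  — shift
  I9: { [T → c d / .] }  — reduce
  I10: { [C → + ) . T], [C → . + ) T], [C → . d )], [T → . )], [T → . C], [T → . c d /], [T → . c], [T → .] }  — shift, reduce
  I11: { [C → + ) T .] }  — reduce

I0 contains reduce item [T → .] and shift items [C → . + ) T], [C → . d )], [T → . )], [T → . c], [T → . c d /] — shift-reduce conflict.
I5 contains reduce item [T → c .] and shift item [T → c . d /] — shift-reduce conflict.
I10 contains reduce item [T → .] and shift items [C → . + ) T], [C → . d )], [T → . )], [T → . c], [T → . c d /] — shift-reduce conflict.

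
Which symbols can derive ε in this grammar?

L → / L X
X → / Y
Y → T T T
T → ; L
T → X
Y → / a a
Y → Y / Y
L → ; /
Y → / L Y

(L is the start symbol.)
None

A non-terminal is nullable if it can derive ε (the empty string): either it has an ε-production, or it has a production whose right-hand side consists entirely of nullable non-terminals.

There are no ε-productions, so no non-terminal can derive ε.
No non-terminals are nullable.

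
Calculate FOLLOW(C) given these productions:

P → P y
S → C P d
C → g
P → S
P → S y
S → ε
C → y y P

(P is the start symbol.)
{ 'd', 'g', 'y' }

In S → C P d: C is followed by P d, add FIRST(P d) \ {ε} = { 'd', 'g', 'y' }

Taking the union: FOLLOW(C) = { 'd', 'g', 'y' }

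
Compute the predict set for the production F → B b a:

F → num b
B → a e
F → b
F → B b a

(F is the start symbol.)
{ 'a' }

PREDICT(F → B b a) = (FIRST(RHS) \ {ε}) ∪ (FOLLOW(F) if ε ∈ FIRST(RHS), i.e. RHS ⇒* ε)
FIRST(B) = { 'a' }
FIRST(B b a) = { 'a' }
ε ∉ FIRST(B b a), so FOLLOW(F) is not added.
PREDICT(F → B b a) = { 'a' }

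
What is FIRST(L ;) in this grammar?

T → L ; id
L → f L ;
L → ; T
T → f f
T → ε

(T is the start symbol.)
{ ';', 'f' }

FIRST sets of the non-terminals involved (from the grammar, by fixed-point iteration):
  FIRST(L) = { ';', 'f' }

To compute FIRST(L ;), process the symbols left to right:
Symbol L is a non-terminal. Add FIRST(L) \ {ε} = { ';', 'f' }
L is not nullable (ε ∉ FIRST(L)), so stop here.
FIRST(L ;) = { ';', 'f' }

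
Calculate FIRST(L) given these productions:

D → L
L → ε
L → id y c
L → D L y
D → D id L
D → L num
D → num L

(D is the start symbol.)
To compute FIRST(L), examine every production with L on the left-hand side, reading each right-hand side left to right until a non-nullable symbol is reached.

FIRST sets of the other non-terminals involved (by the same procedure, iterated to a fixed point):
  FIRST(D) = { 'id', 'num', 'y', ε }

From L → ε:
  - ε-production, so ε ∈ FIRST(L)
From L → id y c:
  - id is a terminal: add 'id' and stop
From L → D L y:
  - D is a non-terminal: add FIRST(D) \ {ε} = { 'id', 'num', 'y' }
    D is nullable, so continue to the next symbol
  - L is the symbol being defined: contributes nothing new
    L is nullable, so continue to the next symbol
  - y is a terminal: add 'y' and stop

Collecting: FIRST(L) = { 'id', 'num', 'y', ε }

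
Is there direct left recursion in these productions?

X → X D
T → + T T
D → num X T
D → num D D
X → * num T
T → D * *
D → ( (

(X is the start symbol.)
Yes, X is left-recursive

Direct left recursion occurs when N → N α for some non-terminal N (the right-hand side begins with the left-hand side itself).

X → X D: LEFT RECURSIVE (starts with X)
T → + T T: starts with '+'
D → num X T: starts with num
D → num D D: starts with num
X → * num T: starts with '*'
T → D * *: starts with D
D → ( (: starts with '('

The grammar has direct left recursion on: X.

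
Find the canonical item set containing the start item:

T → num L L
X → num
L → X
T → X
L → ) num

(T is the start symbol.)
First, augment the grammar with T' → T
I₀ = CLOSURE({ [T' → . T] }):
  [T' → . T] has the dot before T: add [T → . num L L], [T → . X]
  [T → . X] has the dot before X: add [X → . num]
No further items can be added.

I₀ = { [T → . X], [T → . num L L], [T' → . T], [X → . num] }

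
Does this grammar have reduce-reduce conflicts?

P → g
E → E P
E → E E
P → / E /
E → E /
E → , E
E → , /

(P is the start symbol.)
Yes — I6: [E → E / .] vs [P → / E / .]

A reduce-reduce conflict occurs when an LR(0) state has two complete items [A → α .] and [B → β .] — both call for a reduction, and with no lookahead the parser cannot choose between them.

Augment with P' → P and build the canonical LR(0) collection (I0 = CLOSURE({[P' → . P]}), then GOTO on every symbol after a dot until no new states appear). It has 12 states:
  I0: { [P → . / E /], [P → . g], [P' → . P] }  — shift
  I1: { [E → . , /], [E → . , E], [E → . E /], [E → . E E], [E → . E P], [P → / . E /] }  — shift
  I2: { [P' → P .] }  — accept
  I3: { [P → g .] }  — reduce
  I4: { [E → , . /], [E → , . E], [E → . , /], [E → . , E], [E → . E /], [E → . E E], [E → . E P] }  — shift
  I5: { [E → . , /], [E → . , E], [E → . E /], [E → . E E], [E → . E P], [E → E . /], [E → E . E], [E → E . P], [P → . / E /], [P → . g], [P → / E . /] }  — shift
  I6: { [E → . , /], [E → . , E], [E → . E /], [E → . E E], [E → . E P], [E → E / .], [P → / . E /], [P → / E / .] }  — shift, 2 reduces
  I7: { [E → . , /], [E → . , E], [E → . E /], [E → . E E], [E → . E P], [E → E . /], [E → E . E], [E → E . P], [E → E E .], [P → . / E /], [P → . g] }  — shift, reduce
  I8: { [E → E P .] }  — reduce
  I9: { [E → . , /], [E → . , E], [E → . E /], [E → . E E], [E → . E P], [E → E / .], [P → / . E /] }  — shift, reduce
  I10: { [E → , / .] }  — reduce
  I11: { [E → , E .], [E → . , /], [E → . , E], [E → . E /], [E → . E E], [E → . E P], [E → E . /], [E → E . E], [E → E . P], [P → . / E /], [P → . g] }  — shift, reduce

I6 contains complete items [E → E / .], [P → / E / .] — reduce-reduce conflict.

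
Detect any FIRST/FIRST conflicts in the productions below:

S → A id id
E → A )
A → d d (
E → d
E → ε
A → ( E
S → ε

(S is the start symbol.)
Yes. E → A ')' / E → d on { 'd' }

A FIRST/FIRST conflict occurs when two productions N → α and N → β for the same non-terminal have FIRST(α) ∩ FIRST(β) ≠ ∅ (with ε ∈ FIRST of a nullable right-hand side, so two nullable alternatives also conflict).

FIRST sets of the non-terminals at (or reachable through a nullable prefix from) the front of some alternative:
  FIRST(A) = { '(', 'd' }

Productions for S:
  S → A id id: FIRST = { '(', 'd' }
  S → ε: FIRST = { ε }
Productions for E:
  E → A ): FIRST = { '(', 'd' }
  E → d: FIRST = { 'd' }
  E → ε: FIRST = { ε }
Productions for A:
  A → d d (: FIRST = { 'd' }
  A → ( E: FIRST = { '(' }

Conflict for E: E → A ) and E → d
  Overlap: { 'd' }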